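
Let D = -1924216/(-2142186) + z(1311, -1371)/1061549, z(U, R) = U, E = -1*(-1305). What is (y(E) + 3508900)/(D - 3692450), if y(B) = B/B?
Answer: -209983292382863703/220967368153885865 ≈ -0.95029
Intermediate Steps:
E = 1305
y(B) = 1
D = 53827841485/59843037003 (D = -1924216/(-2142186) + 1311/1061549 = -1924216*(-1/2142186) + 1311*(1/1061549) = 962108/1071093 + 69/55871 = 53827841485/59843037003 ≈ 0.89948)
(y(E) + 3508900)/(D - 3692450) = (1 + 3508900)/(53827841485/59843037003 - 3692450) = 3508901/(-220967368153885865/59843037003) = 3508901*(-59843037003/220967368153885865) = -209983292382863703/220967368153885865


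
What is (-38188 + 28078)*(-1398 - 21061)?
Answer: 227060490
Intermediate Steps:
(-38188 + 28078)*(-1398 - 21061) = -10110*(-22459) = 227060490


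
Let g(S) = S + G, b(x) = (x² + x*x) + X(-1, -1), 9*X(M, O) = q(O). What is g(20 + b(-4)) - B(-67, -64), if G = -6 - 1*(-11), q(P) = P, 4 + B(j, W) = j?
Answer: 1151/9 ≈ 127.89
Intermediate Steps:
B(j, W) = -4 + j
G = 5 (G = -6 + 11 = 5)
X(M, O) = O/9
b(x) = -⅑ + 2*x² (b(x) = (x² + x*x) + (⅑)*(-1) = (x² + x²) - ⅑ = 2*x² - ⅑ = -⅑ + 2*x²)
g(S) = 5 + S (g(S) = S + 5 = 5 + S)
g(20 + b(-4)) - B(-67, -64) = (5 + (20 + (-⅑ + 2*(-4)²))) - (-4 - 67) = (5 + (20 + (-⅑ + 2*16))) - 1*(-71) = (5 + (20 + (-⅑ + 32))) + 71 = (5 + (20 + 287/9)) + 71 = (5 + 467/9) + 71 = 512/9 + 71 = 1151/9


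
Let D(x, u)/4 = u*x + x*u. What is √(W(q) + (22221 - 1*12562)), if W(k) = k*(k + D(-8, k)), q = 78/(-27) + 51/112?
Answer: √1048342001/336 ≈ 96.363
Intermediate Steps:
D(x, u) = 8*u*x (D(x, u) = 4*(u*x + x*u) = 4*(u*x + u*x) = 4*(2*u*x) = 8*u*x)
q = -2453/1008 (q = 78*(-1/27) + 51*(1/112) = -26/9 + 51/112 = -2453/1008 ≈ -2.4335)
W(k) = -63*k² (W(k) = k*(k + 8*k*(-8)) = k*(k - 64*k) = k*(-63*k) = -63*k²)
√(W(q) + (22221 - 1*12562)) = √(-63*(-2453/1008)² + (22221 - 1*12562)) = √(-63*6017209/1016064 + (22221 - 12562)) = √(-6017209/16128 + 9659) = √(149763143/16128) = √1048342001/336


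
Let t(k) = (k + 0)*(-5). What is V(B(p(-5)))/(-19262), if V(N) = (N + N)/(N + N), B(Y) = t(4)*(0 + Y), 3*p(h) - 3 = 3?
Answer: -1/19262 ≈ -5.1916e-5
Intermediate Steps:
t(k) = -5*k (t(k) = k*(-5) = -5*k)
p(h) = 2 (p(h) = 1 + (⅓)*3 = 1 + 1 = 2)
B(Y) = -20*Y (B(Y) = (-5*4)*(0 + Y) = -20*Y)
V(N) = 1 (V(N) = (2*N)/((2*N)) = (2*N)*(1/(2*N)) = 1)
V(B(p(-5)))/(-19262) = 1/(-19262) = 1*(-1/19262) = -1/19262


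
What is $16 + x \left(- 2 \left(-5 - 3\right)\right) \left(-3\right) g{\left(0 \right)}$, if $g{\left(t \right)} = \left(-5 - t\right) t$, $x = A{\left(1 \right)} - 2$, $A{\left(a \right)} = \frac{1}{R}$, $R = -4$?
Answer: $16$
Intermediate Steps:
$A{\left(a \right)} = - \frac{1}{4}$ ($A{\left(a \right)} = \frac{1}{-4} = - \frac{1}{4}$)
$x = - \frac{9}{4}$ ($x = - \frac{1}{4} - 2 = - \frac{9}{4} \approx -2.25$)
$g{\left(t \right)} = t \left(-5 - t\right)$
$16 + x \left(- 2 \left(-5 - 3\right)\right) \left(-3\right) g{\left(0 \right)} = 16 + - \frac{9 \left(- 2 \left(-5 - 3\right)\right)}{4} \left(-3\right) \left(\left(-1\right) 0 \left(5 + 0\right)\right) = 16 + - \frac{9 \left(\left(-2\right) \left(-8\right)\right)}{4} \left(-3\right) \left(\left(-1\right) 0 \cdot 5\right) = 16 + \left(- \frac{9}{4}\right) 16 \left(-3\right) 0 = 16 + \left(-36\right) \left(-3\right) 0 = 16 + 108 \cdot 0 = 16 + 0 = 16$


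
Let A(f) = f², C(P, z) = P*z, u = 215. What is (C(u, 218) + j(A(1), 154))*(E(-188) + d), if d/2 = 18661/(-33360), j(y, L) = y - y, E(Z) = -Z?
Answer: 14610217973/1668 ≈ 8.7591e+6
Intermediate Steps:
j(y, L) = 0
d = -18661/16680 (d = 2*(18661/(-33360)) = 2*(18661*(-1/33360)) = 2*(-18661/33360) = -18661/16680 ≈ -1.1188)
(C(u, 218) + j(A(1), 154))*(E(-188) + d) = (215*218 + 0)*(-1*(-188) - 18661/16680) = (46870 + 0)*(188 - 18661/16680) = 46870*(3117179/16680) = 14610217973/1668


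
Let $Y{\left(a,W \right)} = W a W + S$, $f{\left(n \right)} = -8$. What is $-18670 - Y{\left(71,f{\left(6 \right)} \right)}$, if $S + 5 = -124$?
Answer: $-23085$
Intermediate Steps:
$S = -129$ ($S = -5 - 124 = -129$)
$Y{\left(a,W \right)} = -129 + a W^{2}$ ($Y{\left(a,W \right)} = W a W - 129 = a W^{2} - 129 = -129 + a W^{2}$)
$-18670 - Y{\left(71,f{\left(6 \right)} \right)} = -18670 - \left(-129 + 71 \left(-8\right)^{2}\right) = -18670 - \left(-129 + 71 \cdot 64\right) = -18670 - \left(-129 + 4544\right) = -18670 - 4415 = -23085$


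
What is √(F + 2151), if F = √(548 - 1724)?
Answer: √(2151 + 14*I*√6) ≈ 46.38 + 0.3697*I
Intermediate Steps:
F = 14*I*√6 (F = √(-1176) = 14*I*√6 ≈ 34.293*I)
√(F + 2151) = √(14*I*√6 + 2151) = √(2151 + 14*I*√6)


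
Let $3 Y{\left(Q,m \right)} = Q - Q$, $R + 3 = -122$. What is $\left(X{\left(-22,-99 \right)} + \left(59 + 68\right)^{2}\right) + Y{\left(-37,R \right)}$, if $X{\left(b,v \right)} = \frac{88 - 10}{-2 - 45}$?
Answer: $\frac{757985}{47} \approx 16127.0$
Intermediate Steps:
$R = -125$ ($R = -3 - 122 = -125$)
$X{\left(b,v \right)} = - \frac{78}{47}$ ($X{\left(b,v \right)} = \frac{78}{-47} = 78 \left(- \frac{1}{47}\right) = - \frac{78}{47}$)
$Y{\left(Q,m \right)} = 0$ ($Y{\left(Q,m \right)} = \frac{Q - Q}{3} = \frac{1}{3} \cdot 0 = 0$)
$\left(X{\left(-22,-99 \right)} + \left(59 + 68\right)^{2}\right) + Y{\left(-37,R \right)} = \left(- \frac{78}{47} + \left(59 + 68\right)^{2}\right) + 0 = \left(- \frac{78}{47} + 127^{2}\right) + 0 = \left(- \frac{78}{47} + 16129\right) + 0 = \frac{757985}{47} + 0 = \frac{757985}{47}$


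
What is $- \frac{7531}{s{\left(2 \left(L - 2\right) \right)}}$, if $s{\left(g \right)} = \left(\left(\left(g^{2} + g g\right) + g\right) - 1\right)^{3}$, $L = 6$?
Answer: $- \frac{7531}{2460375} \approx -0.0030609$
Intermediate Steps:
$s{\left(g \right)} = \left(-1 + g + 2 g^{2}\right)^{3}$ ($s{\left(g \right)} = \left(\left(\left(g^{2} + g^{2}\right) + g\right) - 1\right)^{3} = \left(\left(2 g^{2} + g\right) - 1\right)^{3} = \left(\left(g + 2 g^{2}\right) - 1\right)^{3} = \left(-1 + g + 2 g^{2}\right)^{3}$)
$- \frac{7531}{s{\left(2 \left(L - 2\right) \right)}} = - \frac{7531}{\left(-1 + 2 \left(6 - 2\right) + 2 \left(2 \left(6 - 2\right)\right)^{2}\right)^{3}} = - \frac{7531}{\left(-1 + 2 \cdot 4 + 2 \left(2 \cdot 4\right)^{2}\right)^{3}} = - \frac{7531}{\left(-1 + 8 + 2 \cdot 8^{2}\right)^{3}} = - \frac{7531}{\left(-1 + 8 + 2 \cdot 64\right)^{3}} = - \frac{7531}{\left(-1 + 8 + 128\right)^{3}} = - \frac{7531}{135^{3}} = - \frac{7531}{2460375}$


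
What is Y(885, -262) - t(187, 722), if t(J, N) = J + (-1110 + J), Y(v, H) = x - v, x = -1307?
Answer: -1456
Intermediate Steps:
Y(v, H) = -1307 - v
t(J, N) = -1110 + 2*J
Y(885, -262) - t(187, 722) = (-1307 - 1*885) - (-1110 + 2*187) = (-1307 - 885) - (-1110 + 374) = -2192 - 1*(-736) = -2192 + 736 = -1456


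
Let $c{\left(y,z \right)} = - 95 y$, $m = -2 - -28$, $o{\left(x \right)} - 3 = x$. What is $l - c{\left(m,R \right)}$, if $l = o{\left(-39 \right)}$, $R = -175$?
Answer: $2434$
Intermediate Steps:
$o{\left(x \right)} = 3 + x$
$l = -36$ ($l = 3 - 39 = -36$)
$m = 26$ ($m = -2 + 28 = 26$)
$l - c{\left(m,R \right)} = -36 - \left(-95\right) 26 = -36 - -2470 = -36 + 2470 = 2434$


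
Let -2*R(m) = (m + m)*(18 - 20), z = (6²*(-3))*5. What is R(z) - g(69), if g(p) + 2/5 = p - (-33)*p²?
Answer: -791308/5 ≈ -1.5826e+5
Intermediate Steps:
g(p) = -⅖ + p + 33*p² (g(p) = -⅖ + (p - (-33)*p²) = -⅖ + (p + 33*p²) = -⅖ + p + 33*p²)
z = -540 (z = (36*(-3))*5 = -108*5 = -540)
R(m) = 2*m (R(m) = -(m + m)*(18 - 20)/2 = -2*m*(-2)/2 = -(-2)*m = 2*m)
R(z) - g(69) = 2*(-540) - (-⅖ + 69 + 33*69²) = -1080 - (-⅖ + 69 + 33*4761) = -1080 - (-⅖ + 69 + 157113) = -1080 - 1*785908/5 = -1080 - 785908/5 = -791308/5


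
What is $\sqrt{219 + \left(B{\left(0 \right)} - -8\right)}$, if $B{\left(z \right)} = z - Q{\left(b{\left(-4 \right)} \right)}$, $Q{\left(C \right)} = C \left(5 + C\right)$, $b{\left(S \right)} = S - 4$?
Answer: $\sqrt{203} \approx 14.248$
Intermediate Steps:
$b{\left(S \right)} = -4 + S$ ($b{\left(S \right)} = S - 4 = -4 + S$)
$B{\left(z \right)} = -24 + z$ ($B{\left(z \right)} = z - \left(-4 - 4\right) \left(5 - 8\right) = z - - 8 \left(5 - 8\right) = z - \left(-8\right) \left(-3\right) = z - 24 = -24 + z$)
$\sqrt{219 + \left(B{\left(0 \right)} - -8\right)} = \sqrt{219 + \left(\left(-24 + 0\right) - -8\right)} = \sqrt{219 + \left(-24 + 8\right)} = \sqrt{219 - 16} = \sqrt{203}$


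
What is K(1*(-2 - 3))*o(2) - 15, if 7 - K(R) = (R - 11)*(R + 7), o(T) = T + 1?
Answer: 102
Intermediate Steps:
o(T) = 1 + T
K(R) = 7 - (-11 + R)*(7 + R) (K(R) = 7 - (R - 11)*(R + 7) = 7 - (-11 + R)*(7 + R))
K(1*(-2 - 3))*o(2) - 15 = (84 - (1*(-2 - 3))² + 4*(1*(-2 - 3)))*(1 + 2) - 15 = (84 - (1*(-5))² + 4*(1*(-5)))*3 - 15 = (84 - 1*(-5)² + 4*(-5))*3 - 15 = (84 - 1*25 - 20)*3 - 15 = (84 - 25 - 20)*3 - 15 = 39*3 - 15 = 117 - 15 = 102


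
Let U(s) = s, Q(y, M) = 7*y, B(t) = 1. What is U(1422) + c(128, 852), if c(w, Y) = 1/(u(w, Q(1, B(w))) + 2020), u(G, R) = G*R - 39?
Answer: 4091095/2877 ≈ 1422.0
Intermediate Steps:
u(G, R) = -39 + G*R
c(w, Y) = 1/(1981 + 7*w) (c(w, Y) = 1/((-39 + w*(7*1)) + 2020) = 1/((-39 + w*7) + 2020) = 1/((-39 + 7*w) + 2020) = 1/(1981 + 7*w))
U(1422) + c(128, 852) = 1422 + 1/(7*(283 + 128)) = 1422 + (⅐)/411 = 1422 + (⅐)*(1/411) = 1422 + 1/2877 = 4091095/2877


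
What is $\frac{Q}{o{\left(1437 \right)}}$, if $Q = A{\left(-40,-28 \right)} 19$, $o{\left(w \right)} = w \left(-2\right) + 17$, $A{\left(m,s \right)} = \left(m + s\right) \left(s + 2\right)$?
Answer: $- \frac{33592}{2857} \approx -11.758$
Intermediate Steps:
$A{\left(m,s \right)} = \left(2 + s\right) \left(m + s\right)$ ($A{\left(m,s \right)} = \left(m + s\right) \left(2 + s\right) = \left(2 + s\right) \left(m + s\right)$)
$o{\left(w \right)} = 17 - 2 w$ ($o{\left(w \right)} = - 2 w + 17 = 17 - 2 w$)
$Q = 33592$ ($Q = \left(\left(-28\right)^{2} + 2 \left(-40\right) + 2 \left(-28\right) - -1120\right) 19 = \left(784 - 80 - 56 + 1120\right) 19 = 1768 \cdot 19 = 33592$)
$\frac{Q}{o{\left(1437 \right)}} = \frac{33592}{17 - 2874} = \frac{33592}{-2857} = 33592 \left(- \frac{1}{2857}\right) = - \frac{33592}{2857}$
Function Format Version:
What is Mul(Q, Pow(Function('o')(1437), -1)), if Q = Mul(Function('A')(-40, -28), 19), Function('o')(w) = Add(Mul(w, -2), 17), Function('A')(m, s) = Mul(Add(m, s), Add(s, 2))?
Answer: Rational(-33592, 2857) ≈ -11.758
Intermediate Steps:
Function('A')(m, s) = Mul(Add(2, s), Add(m, s)) (Function('A')(m, s) = Mul(Add(m, s), Add(2, s)) = Mul(Add(2, s), Add(m, s)))
Function('o')(w) = Add(17, Mul(-2, w)) (Function('o')(w) = Add(Mul(-2, w), 17) = Add(17, Mul(-2, w)))
Q = 33592 (Q = Mul(Add(Pow(-28, 2), Mul(2, -40), Mul(2, -28), Mul(-40, -28)), 19) = Mul(Add(784, -80, -56, 1120), 19) = Mul(1768, 19) = 33592)
Mul(Q, Pow(Function('o')(1437), -1)) = Mul(33592, Pow(Add(17, Mul(-2, 1437)), -1)) = Mul(33592, Pow(Add(17, -2874), -1)) = Mul(33592, Pow(-2857, -1)) = Mul(33592, Rational(-1, 2857)) = Rational(-33592, 2857)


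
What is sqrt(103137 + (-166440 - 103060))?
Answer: I*sqrt(166363) ≈ 407.88*I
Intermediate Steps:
sqrt(103137 + (-166440 - 103060)) = sqrt(103137 - 269500) = sqrt(-166363) = I*sqrt(166363)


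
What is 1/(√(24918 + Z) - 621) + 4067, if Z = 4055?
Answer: 1450568135/356668 - √28973/356668 ≈ 4067.0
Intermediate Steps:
1/(√(24918 + Z) - 621) + 4067 = 1/(√(24918 + 4055) - 621) + 4067 = 1/(√28973 - 621) + 4067 = 1/(-621 + √28973) + 4067 = 4067 + 1/(-621 + √28973)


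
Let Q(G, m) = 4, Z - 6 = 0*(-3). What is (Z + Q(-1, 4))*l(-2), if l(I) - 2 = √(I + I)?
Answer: 20 + 20*I ≈ 20.0 + 20.0*I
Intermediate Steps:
Z = 6 (Z = 6 + 0*(-3) = 6 + 0 = 6)
l(I) = 2 + √2*√I (l(I) = 2 + √(I + I) = 2 + √(2*I) = 2 + √2*√I)
(Z + Q(-1, 4))*l(-2) = (6 + 4)*(2 + √2*√(-2)) = 10*(2 + √2*(I*√2)) = 10*(2 + 2*I) = 20 + 20*I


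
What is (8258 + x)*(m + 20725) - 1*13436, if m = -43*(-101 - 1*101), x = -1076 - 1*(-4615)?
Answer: 346948131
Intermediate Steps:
x = 3539 (x = -1076 + 4615 = 3539)
m = 8686 (m = -43*(-101 - 101) = -43*(-202) = 8686)
(8258 + x)*(m + 20725) - 1*13436 = (8258 + 3539)*(8686 + 20725) - 1*13436 = 11797*29411 - 13436 = 346961567 - 13436 = 346948131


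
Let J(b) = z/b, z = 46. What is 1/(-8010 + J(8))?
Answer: -4/32017 ≈ -0.00012493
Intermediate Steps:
J(b) = 46/b
1/(-8010 + J(8)) = 1/(-8010 + 46/8) = 1/(-8010 + 46*(⅛)) = 1/(-8010 + 23/4) = 1/(-32017/4) = -4/32017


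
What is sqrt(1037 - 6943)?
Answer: I*sqrt(5906) ≈ 76.85*I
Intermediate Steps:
sqrt(1037 - 6943) = sqrt(-5906) = I*sqrt(5906)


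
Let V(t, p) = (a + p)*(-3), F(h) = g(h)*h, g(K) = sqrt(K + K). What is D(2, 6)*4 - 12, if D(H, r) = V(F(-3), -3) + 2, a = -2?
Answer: 56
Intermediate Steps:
g(K) = sqrt(2)*sqrt(K) (g(K) = sqrt(2*K) = sqrt(2)*sqrt(K))
F(h) = sqrt(2)*h**(3/2) (F(h) = (sqrt(2)*sqrt(h))*h = sqrt(2)*h**(3/2))
V(t, p) = 6 - 3*p (V(t, p) = (-2 + p)*(-3) = 6 - 3*p)
D(H, r) = 17 (D(H, r) = (6 - 3*(-3)) + 2 = (6 + 9) + 2 = 15 + 2 = 17)
D(2, 6)*4 - 12 = 17*4 - 12 = 68 - 12 = 56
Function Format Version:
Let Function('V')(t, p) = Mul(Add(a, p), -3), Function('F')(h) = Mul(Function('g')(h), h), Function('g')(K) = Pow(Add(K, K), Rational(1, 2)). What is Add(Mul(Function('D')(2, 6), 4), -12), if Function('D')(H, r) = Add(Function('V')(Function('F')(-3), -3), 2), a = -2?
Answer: 56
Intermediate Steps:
Function('g')(K) = Mul(Pow(2, Rational(1, 2)), Pow(K, Rational(1, 2))) (Function('g')(K) = Pow(Mul(2, K), Rational(1, 2)) = Mul(Pow(2, Rational(1, 2)), Pow(K, Rational(1, 2))))
Function('F')(h) = Mul(Pow(2, Rational(1, 2)), Pow(h, Rational(3, 2))) (Function('F')(h) = Mul(Mul(Pow(2, Rational(1, 2)), Pow(h, Rational(1, 2))), h) = Mul(Pow(2, Rational(1, 2)), Pow(h, Rational(3, 2))))
Function('V')(t, p) = Add(6, Mul(-3, p)) (Function('V')(t, p) = Mul(Add(-2, p), -3) = Add(6, Mul(-3, p)))
Function('D')(H, r) = 17 (Function('D')(H, r) = Add(Add(6, Mul(-3, -3)), 2) = Add(Add(6, 9), 2) = Add(15, 2) = 17)
Add(Mul(Function('D')(2, 6), 4), -12) = Add(Mul(17, 4), -12) = Add(68, -12) = 56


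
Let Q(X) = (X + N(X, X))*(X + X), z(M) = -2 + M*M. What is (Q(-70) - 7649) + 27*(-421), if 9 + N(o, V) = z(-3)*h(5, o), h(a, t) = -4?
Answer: -4036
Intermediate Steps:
z(M) = -2 + M²
N(o, V) = -37 (N(o, V) = -9 + (-2 + (-3)²)*(-4) = -9 + (-2 + 9)*(-4) = -9 + 7*(-4) = -9 - 28 = -37)
Q(X) = 2*X*(-37 + X) (Q(X) = (X - 37)*(X + X) = (-37 + X)*(2*X) = 2*X*(-37 + X))
(Q(-70) - 7649) + 27*(-421) = (2*(-70)*(-37 - 70) - 7649) + 27*(-421) = (2*(-70)*(-107) - 7649) - 11367 = (14980 - 7649) - 11367 = 7331 - 11367 = -4036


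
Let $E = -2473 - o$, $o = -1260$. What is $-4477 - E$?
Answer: $-3264$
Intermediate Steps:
$E = -1213$ ($E = -2473 - -1260 = -2473 + 1260 = -1213$)
$-4477 - E = -4477 - -1213 = -4477 + 1213 = -3264$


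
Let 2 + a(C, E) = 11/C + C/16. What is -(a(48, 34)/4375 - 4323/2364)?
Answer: 75640877/41370000 ≈ 1.8284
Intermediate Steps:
a(C, E) = -2 + 11/C + C/16 (a(C, E) = -2 + (11/C + C/16) = -2 + 11/C + C/16)
-(a(48, 34)/4375 - 4323/2364) = -((-2 + 11/48 + (1/16)*48)/4375 - 4323/2364) = -((-2 + 11*(1/48) + 3)*(1/4375) - 4323*1/2364) = -((-2 + 11/48 + 3)*(1/4375) - 1441/788) = -((59/48)*(1/4375) - 1441/788) = -(59/210000 - 1441/788) = -1*(-75640877/41370000) = 75640877/41370000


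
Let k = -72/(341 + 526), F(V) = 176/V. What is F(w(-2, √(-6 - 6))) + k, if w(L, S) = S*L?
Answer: -24/289 + 44*I*√3/3 ≈ -0.083045 + 25.403*I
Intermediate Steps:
w(L, S) = L*S
k = -24/289 (k = -72/867 = (1/867)*(-72) = -24/289 ≈ -0.083045)
F(w(-2, √(-6 - 6))) + k = 176/((-2*√(-6 - 6))) - 24/289 = 176/((-4*I*√3)) - 24/289 = 176*(I*√3/12) - 24/289 = 44*I*√3/3 - 24/289 = -24/289 + 44*I*√3/3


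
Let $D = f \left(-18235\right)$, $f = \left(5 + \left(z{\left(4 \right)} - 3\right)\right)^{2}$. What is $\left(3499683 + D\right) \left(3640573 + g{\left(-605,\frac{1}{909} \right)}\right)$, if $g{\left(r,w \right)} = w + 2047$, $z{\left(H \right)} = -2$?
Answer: $\frac{3862648633872941}{303} \approx 1.2748 \cdot 10^{13}$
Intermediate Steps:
$g{\left(r,w \right)} = 2047 + w$
$f = 0$ ($f = \left(5 - 5\right)^{2} = 0^{2} = 0$)
$D = 0$ ($D = 0 \left(-18235\right) = 0$)
$\left(3499683 + D\right) \left(3640573 + g{\left(-605,\frac{1}{909} \right)}\right) = \left(3499683 + 0\right) \left(3640573 + \left(2047 + \frac{1}{909}\right)\right) = 3499683 \left(3640573 + \left(2047 + \frac{1}{909}\right)\right) = 3499683 \left(3640573 + \frac{1860724}{909}\right) = 3499683 \cdot \frac{3311141581}{909} = \frac{3862648633872941}{303}$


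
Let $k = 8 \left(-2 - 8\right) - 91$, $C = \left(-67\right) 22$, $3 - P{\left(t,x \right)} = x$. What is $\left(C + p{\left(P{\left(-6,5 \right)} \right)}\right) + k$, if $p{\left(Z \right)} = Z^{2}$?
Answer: $-1641$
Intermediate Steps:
$P{\left(t,x \right)} = 3 - x$
$C = -1474$
$k = -171$ ($k = 8 \left(-10\right) - 91 = -80 - 91 = -171$)
$\left(C + p{\left(P{\left(-6,5 \right)} \right)}\right) + k = \left(-1474 + \left(3 - 5\right)^{2}\right) - 171 = \left(-1474 + \left(-2\right)^{2}\right) - 171 = \left(-1474 + 4\right) - 171 = -1470 - 171 = -1641$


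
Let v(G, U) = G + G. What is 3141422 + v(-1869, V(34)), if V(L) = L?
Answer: 3137684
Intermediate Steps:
v(G, U) = 2*G
3141422 + v(-1869, V(34)) = 3141422 + 2*(-1869) = 3141422 - 3738 = 3137684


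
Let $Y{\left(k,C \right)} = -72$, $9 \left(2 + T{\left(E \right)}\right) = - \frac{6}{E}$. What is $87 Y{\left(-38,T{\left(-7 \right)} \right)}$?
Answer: $-6264$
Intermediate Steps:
$T{\left(E \right)} = -2 - \frac{2}{3 E}$ ($T{\left(E \right)} = -2 + \frac{\left(-6\right) \frac{1}{E}}{9} = -2 - \frac{2}{3 E}$)
$87 Y{\left(-38,T{\left(-7 \right)} \right)} = 87 \left(-72\right) = -6264$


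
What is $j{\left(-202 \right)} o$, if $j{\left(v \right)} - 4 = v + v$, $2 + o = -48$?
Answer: $20000$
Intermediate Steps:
$o = -50$ ($o = -2 - 48 = -50$)
$j{\left(v \right)} = 4 + 2 v$ ($j{\left(v \right)} = 4 + \left(v + v\right) = 4 + 2 v$)
$j{\left(-202 \right)} o = \left(4 + 2 \left(-202\right)\right) \left(-50\right) = \left(4 - 404\right) \left(-50\right) = \left(-400\right) \left(-50\right) = 20000$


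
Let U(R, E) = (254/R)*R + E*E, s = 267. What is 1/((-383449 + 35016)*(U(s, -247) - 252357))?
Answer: 1/66583455702 ≈ 1.5019e-11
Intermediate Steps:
U(R, E) = 254 + E**2
1/((-383449 + 35016)*(U(s, -247) - 252357)) = 1/((-383449 + 35016)*((254 + (-247)**2) - 252357)) = 1/(-348433*((254 + 61009) - 252357)) = 1/(-348433*(61263 - 252357)) = 1/(-348433*(-191094)) = 1/66583455702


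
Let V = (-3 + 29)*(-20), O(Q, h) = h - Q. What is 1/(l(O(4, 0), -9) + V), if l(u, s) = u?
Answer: -1/524 ≈ -0.0019084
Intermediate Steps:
V = -520 (V = 26*(-20) = -520)
1/(l(O(4, 0), -9) + V) = 1/((0 - 1*4) - 520) = 1/((0 - 4) - 520) = 1/(-4 - 520) = 1/(-524) = -1/524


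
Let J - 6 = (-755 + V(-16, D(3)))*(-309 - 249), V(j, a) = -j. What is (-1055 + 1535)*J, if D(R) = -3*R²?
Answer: 197936640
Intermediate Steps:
J = 412368 (J = 6 + (-755 - 1*(-16))*(-309 - 249) = 6 + (-755 + 16)*(-558) = 6 - 739*(-558) = 6 + 412362 = 412368)
(-1055 + 1535)*J = (-1055 + 1535)*412368 = 480*412368 = 197936640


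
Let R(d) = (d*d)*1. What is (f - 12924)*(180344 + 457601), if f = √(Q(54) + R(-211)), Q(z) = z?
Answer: -8244801180 + 3189725*√1783 ≈ -8.1101e+9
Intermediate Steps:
R(d) = d² (R(d) = d²*1 = d²)
f = 5*√1783 (f = √(54 + (-211)²) = √(54 + 44521) = √44575 = 5*√1783 ≈ 211.13)
(f - 12924)*(180344 + 457601) = (5*√1783 - 12924)*(180344 + 457601) = (-12924 + 5*√1783)*637945 = -8244801180 + 3189725*√1783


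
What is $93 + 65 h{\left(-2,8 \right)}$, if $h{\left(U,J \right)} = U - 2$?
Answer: $-167$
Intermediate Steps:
$h{\left(U,J \right)} = -2 + U$
$93 + 65 h{\left(-2,8 \right)} = 93 + 65 \left(-2 - 2\right) = 93 + 65 \left(-4\right) = 93 - 260 = -167$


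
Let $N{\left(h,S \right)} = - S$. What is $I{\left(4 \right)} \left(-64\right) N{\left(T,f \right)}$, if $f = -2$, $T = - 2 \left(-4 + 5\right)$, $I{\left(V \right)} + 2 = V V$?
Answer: $-1792$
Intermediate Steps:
$I{\left(V \right)} = -2 + V^{2}$ ($I{\left(V \right)} = -2 + V V = -2 + V^{2}$)
$T = -2$ ($T = \left(-2\right) 1 = -2$)
$I{\left(4 \right)} \left(-64\right) N{\left(T,f \right)} = \left(-2 + 4^{2}\right) \left(-64\right) \left(\left(-1\right) \left(-2\right)\right) = \left(-2 + 16\right) \left(-64\right) 2 = 14 \left(-64\right) 2 = \left(-896\right) 2 = -1792$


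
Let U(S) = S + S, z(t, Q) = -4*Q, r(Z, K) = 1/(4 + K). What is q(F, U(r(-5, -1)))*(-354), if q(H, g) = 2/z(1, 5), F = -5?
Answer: 177/5 ≈ 35.400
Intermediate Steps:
U(S) = 2*S
q(H, g) = -⅒ (q(H, g) = 2/((-4*5)) = 2/(-20) = 2*(-1/20) = -⅒)
q(F, U(r(-5, -1)))*(-354) = -⅒*(-354) = 177/5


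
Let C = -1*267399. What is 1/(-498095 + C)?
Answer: -1/765494 ≈ -1.3063e-6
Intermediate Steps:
C = -267399
1/(-498095 + C) = 1/(-498095 - 267399) = 1/(-765494) = -1/765494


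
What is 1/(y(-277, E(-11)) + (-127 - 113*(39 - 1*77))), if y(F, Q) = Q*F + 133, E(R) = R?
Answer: 1/7347 ≈ 0.00013611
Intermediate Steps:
y(F, Q) = 133 + F*Q (y(F, Q) = F*Q + 133 = 133 + F*Q)
1/(y(-277, E(-11)) + (-127 - 113*(39 - 1*77))) = 1/((133 - 277*(-11)) + (-127 - 113*(39 - 1*77))) = 1/((133 + 3047) + (-127 - 113*(39 - 77))) = 1/(3180 + (-127 - 113*(-38))) = 1/(3180 + (-127 + 4294)) = 1/(3180 + 4167) = 1/7347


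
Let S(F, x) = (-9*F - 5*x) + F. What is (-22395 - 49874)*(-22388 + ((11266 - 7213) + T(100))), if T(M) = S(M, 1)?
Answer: 1383228660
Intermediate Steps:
S(F, x) = -8*F - 5*x
T(M) = -5 - 8*M (T(M) = -8*M - 5*1 = -8*M - 5 = -5 - 8*M)
(-22395 - 49874)*(-22388 + ((11266 - 7213) + T(100))) = (-22395 - 49874)*(-22388 + ((11266 - 7213) + (-5 - 8*100))) = -72269*(-22388 + (4053 + (-5 - 800))) = -72269*(-22388 + (4053 - 805)) = -72269*(-22388 + 3248) = -72269*(-19140) = 1383228660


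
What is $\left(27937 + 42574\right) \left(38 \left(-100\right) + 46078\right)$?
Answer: $2981064058$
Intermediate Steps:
$\left(27937 + 42574\right) \left(38 \left(-100\right) + 46078\right) = 70511 \left(-3800 + 46078\right) = 70511 \cdot 42278 = 2981064058$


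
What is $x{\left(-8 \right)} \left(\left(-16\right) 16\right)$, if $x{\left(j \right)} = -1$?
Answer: $256$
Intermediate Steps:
$x{\left(-8 \right)} \left(\left(-16\right) 16\right) = - \left(-16\right) 16 = \left(-1\right) \left(-256\right) = 256$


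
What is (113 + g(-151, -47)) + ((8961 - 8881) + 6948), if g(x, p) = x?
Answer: 6990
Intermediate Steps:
(113 + g(-151, -47)) + ((8961 - 8881) + 6948) = (113 - 151) + ((8961 - 8881) + 6948) = -38 + (80 + 6948) = -38 + 7028 = 6990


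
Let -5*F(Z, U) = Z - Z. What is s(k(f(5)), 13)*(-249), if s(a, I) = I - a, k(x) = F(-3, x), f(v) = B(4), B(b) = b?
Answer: -3237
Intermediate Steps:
f(v) = 4
F(Z, U) = 0 (F(Z, U) = -(Z - Z)/5 = -⅕*0 = 0)
k(x) = 0
s(k(f(5)), 13)*(-249) = (13 - 1*0)*(-249) = (13 + 0)*(-249) = 13*(-249) = -3237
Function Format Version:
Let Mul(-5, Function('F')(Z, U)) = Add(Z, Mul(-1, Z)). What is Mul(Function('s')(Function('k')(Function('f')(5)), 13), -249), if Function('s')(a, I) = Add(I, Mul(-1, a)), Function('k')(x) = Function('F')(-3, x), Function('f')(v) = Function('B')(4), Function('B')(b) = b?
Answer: -3237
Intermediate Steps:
Function('f')(v) = 4
Function('F')(Z, U) = 0 (Function('F')(Z, U) = Mul(Rational(-1, 5), Add(Z, Mul(-1, Z))) = Mul(Rational(-1, 5), 0) = 0)
Function('k')(x) = 0
Mul(Function('s')(Function('k')(Function('f')(5)), 13), -249) = Mul(Add(13, Mul(-1, 0)), -249) = Mul(Add(13, 0), -249) = Mul(13, -249) = -3237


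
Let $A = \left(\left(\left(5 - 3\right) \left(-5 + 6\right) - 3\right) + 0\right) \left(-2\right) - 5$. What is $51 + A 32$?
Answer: $-45$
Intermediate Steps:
$A = -3$ ($A = \left(\left(2 \cdot 1 - 3\right) + 0\right) \left(-2\right) - 5 = \left(\left(2 - 3\right) + 0\right) \left(-2\right) - 5 = \left(-1 + 0\right) \left(-2\right) - 5 = \left(-1\right) \left(-2\right) - 5 = 2 - 5 = -3$)
$51 + A 32 = 51 - 96 = -45$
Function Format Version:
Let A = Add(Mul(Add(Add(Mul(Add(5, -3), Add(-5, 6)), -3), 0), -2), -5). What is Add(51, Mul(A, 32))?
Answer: -45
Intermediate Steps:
A = -3 (A = Add(Mul(Add(Add(Mul(2, 1), -3), 0), -2), -5) = Add(Mul(Add(Add(2, -3), 0), -2), -5) = Add(Mul(Add(-1, 0), -2), -5) = Add(Mul(-1, -2), -5) = Add(2, -5) = -3)
Add(51, Mul(A, 32)) = Add(51, Mul(-3, 32)) = Add(51, -96) = -45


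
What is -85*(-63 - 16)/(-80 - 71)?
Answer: -6715/151 ≈ -44.470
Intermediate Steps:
-85*(-63 - 16)/(-80 - 71) = -(-6715)/(-151) = -(-6715)*(-1)/151 = -85*79/151 = -6715/151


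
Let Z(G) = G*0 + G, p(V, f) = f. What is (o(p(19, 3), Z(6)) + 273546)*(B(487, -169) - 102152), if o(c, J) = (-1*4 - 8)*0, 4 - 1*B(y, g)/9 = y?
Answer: -29132375454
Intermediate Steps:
B(y, g) = 36 - 9*y
Z(G) = G (Z(G) = 0 + G = G)
o(c, J) = 0 (o(c, J) = (-4 - 8)*0 = -12*0 = 0)
(o(p(19, 3), Z(6)) + 273546)*(B(487, -169) - 102152) = (0 + 273546)*((36 - 9*487) - 102152) = 273546*((36 - 4383) - 102152) = 273546*(-4347 - 102152) = 273546*(-106499) = -29132375454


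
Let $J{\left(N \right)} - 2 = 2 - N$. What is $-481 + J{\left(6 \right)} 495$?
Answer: $-1471$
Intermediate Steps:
$J{\left(N \right)} = 4 - N$ ($J{\left(N \right)} = 2 - \left(-2 + N\right) = 4 - N$)
$-481 + J{\left(6 \right)} 495 = -481 + \left(4 - 6\right) 495 = -481 - 990 = -1471$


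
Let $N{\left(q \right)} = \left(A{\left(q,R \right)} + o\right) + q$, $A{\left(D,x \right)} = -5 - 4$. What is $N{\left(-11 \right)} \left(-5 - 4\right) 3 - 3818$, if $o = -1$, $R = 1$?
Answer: $-3251$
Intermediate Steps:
$A{\left(D,x \right)} = -9$ ($A{\left(D,x \right)} = -5 - 4 = -9$)
$N{\left(q \right)} = -10 + q$ ($N{\left(q \right)} = \left(-9 - 1\right) + q = -10 + q$)
$N{\left(-11 \right)} \left(-5 - 4\right) 3 - 3818 = \left(-10 - 11\right) \left(-5 - 4\right) 3 - 3818 = - 21 \left(\left(-9\right) 3\right) - 3818 = \left(-21\right) \left(-27\right) - 3818 = 567 - 3818 = -3251$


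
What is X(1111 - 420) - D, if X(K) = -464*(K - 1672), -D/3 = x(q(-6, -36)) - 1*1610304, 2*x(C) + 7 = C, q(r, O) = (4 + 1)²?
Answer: -4375701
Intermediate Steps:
q(r, O) = 25 (q(r, O) = 5² = 25)
x(C) = -7/2 + C/2
D = 4830885 (D = -3*((-7/2 + (½)*25) - 1*1610304) = -3*((-7/2 + 25/2) - 1610304) = -3*(9 - 1610304) = -3*(-1610295) = 4830885)
X(K) = 775808 - 464*K (X(K) = -464*(-1672 + K) = 775808 - 464*K)
X(1111 - 420) - D = (775808 - 464*(1111 - 420)) - 1*4830885 = (775808 - 464*691) - 4830885 = (775808 - 320624) - 4830885 = 455184 - 4830885 = -4375701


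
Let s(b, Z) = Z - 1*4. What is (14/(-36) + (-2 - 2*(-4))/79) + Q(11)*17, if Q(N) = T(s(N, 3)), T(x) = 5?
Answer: 120425/1422 ≈ 84.687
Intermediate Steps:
s(b, Z) = -4 + Z (s(b, Z) = Z - 4 = -4 + Z)
Q(N) = 5
(14/(-36) + (-2 - 2*(-4))/79) + Q(11)*17 = (14/(-36) + (-2 - 2*(-4))/79) + 5*17 = (14*(-1/36) + (-2 + 8)*(1/79)) + 85 = (-7/18 + 6*(1/79)) + 85 = (-7/18 + 6/79) + 85 = -445/1422 + 85 = 120425/1422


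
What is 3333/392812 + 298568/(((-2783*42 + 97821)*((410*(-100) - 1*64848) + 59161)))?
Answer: 3083943247331/349637111935860 ≈ 0.0088204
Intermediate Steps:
3333/392812 + 298568/(((-2783*42 + 97821)*((410*(-100) - 1*64848) + 59161))) = 3333*(1/392812) + 298568/(((-116886 + 97821)*((-41000 - 64848) + 59161))) = 3333/392812 + 298568/((-19065*(-105848 + 59161))) = 3333/392812 + 298568/((-19065*(-46687))) = 3333/392812 + 298568/890087655 = 3083943247331/349637111935860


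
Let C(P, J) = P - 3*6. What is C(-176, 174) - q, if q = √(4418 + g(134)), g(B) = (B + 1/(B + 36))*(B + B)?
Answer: -194 - 2*√72848910/85 ≈ -394.83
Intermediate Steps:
g(B) = 2*B*(B + 1/(36 + B)) (g(B) = (B + 1/(36 + B))*(2*B) = 2*B*(B + 1/(36 + B)))
C(P, J) = -18 + P (C(P, J) = P - 18 = -18 + P)
q = 2*√72848910/85 (q = √(4418 + 2*134*(1 + 134² + 36*134)/(36 + 134)) = √(4418 + 2*134*(1 + 17956 + 4824)/170) = √(4418 + 2*134*(1/170)*22781) = √(4418 + 3052654/85) = √(3428184/85) = 2*√72848910/85 ≈ 200.83)
C(-176, 174) - q = (-18 - 176) - 2*√72848910/85 = -194 - 2*√72848910/85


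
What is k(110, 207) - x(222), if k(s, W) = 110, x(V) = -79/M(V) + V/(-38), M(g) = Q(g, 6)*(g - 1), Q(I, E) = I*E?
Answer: 647914273/5593068 ≈ 115.84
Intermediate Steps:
Q(I, E) = E*I
M(g) = 6*g*(-1 + g) (M(g) = (6*g)*(g - 1) = (6*g)*(-1 + g) = 6*g*(-1 + g))
x(V) = -V/38 - 79/(6*V*(-1 + V)) (x(V) = -79*1/(6*V*(-1 + V)) + V/(-38) = -79/(6*V*(-1 + V)) + V*(-1/38) = -79/(6*V*(-1 + V)) - V/38 = -V/38 - 79/(6*V*(-1 + V)))
k(110, 207) - x(222) = 110 - (-1501 + 3*222**2*(1 - 1*222))/(114*222*(-1 + 222)) = 110 - (-1501 + 3*49284*(1 - 222))/(114*222*221) = 110 - (-1501 + 3*49284*(-221))/(114*222*221) = 110 - (-1501 - 32675292)/(114*222*221) = 110 - (-32676793)/(114*222*221) = 110 - 1*(-32676793/5593068) = 110 + 32676793/5593068 = 647914273/5593068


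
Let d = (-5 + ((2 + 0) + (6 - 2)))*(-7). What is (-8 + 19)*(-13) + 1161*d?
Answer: -8270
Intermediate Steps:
d = -7 (d = (-5 + (2 + 4))*(-7) = (-5 + 6)*(-7) = 1*(-7) = -7)
(-8 + 19)*(-13) + 1161*d = (-8 + 19)*(-13) + 1161*(-7) = 11*(-13) - 8127 = -143 - 8127 = -8270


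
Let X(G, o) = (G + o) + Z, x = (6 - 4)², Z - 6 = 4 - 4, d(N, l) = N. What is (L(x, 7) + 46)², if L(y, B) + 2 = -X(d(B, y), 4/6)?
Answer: 8281/9 ≈ 920.11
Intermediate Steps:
Z = 6 (Z = 6 + (4 - 4) = 6 + 0 = 6)
x = 4 (x = 2² = 4)
X(G, o) = 6 + G + o (X(G, o) = (G + o) + 6 = 6 + G + o)
L(y, B) = -26/3 - B (L(y, B) = -2 - (6 + B + 4/6) = -2 - (6 + B + 4*(⅙)) = -2 - (6 + B + ⅔) = -2 - (20/3 + B) = -2 + (-20/3 - B) = -26/3 - B)
(L(x, 7) + 46)² = ((-26/3 - 1*7) + 46)² = ((-26/3 - 7) + 46)² = (-47/3 + 46)² = (91/3)² = 8281/9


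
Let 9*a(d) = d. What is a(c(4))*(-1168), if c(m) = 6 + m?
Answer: -11680/9 ≈ -1297.8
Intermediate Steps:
a(d) = d/9
a(c(4))*(-1168) = ((6 + 4)/9)*(-1168) = ((⅑)*10)*(-1168) = (10/9)*(-1168) = -11680/9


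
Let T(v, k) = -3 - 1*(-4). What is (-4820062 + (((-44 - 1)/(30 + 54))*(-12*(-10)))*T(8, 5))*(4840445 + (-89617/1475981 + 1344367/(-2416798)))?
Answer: -291294855923132825111332514/12485017750933 ≈ -2.3332e+13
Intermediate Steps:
T(v, k) = 1 (T(v, k) = -3 + 4 = 1)
(-4820062 + (((-44 - 1)/(30 + 54))*(-12*(-10)))*T(8, 5))*(4840445 + (-89617/1475981 + 1344367/(-2416798))) = (-4820062 + (((-44 - 1)/(30 + 54))*(-12*(-10)))*1)*(4840445 + (-89617/1475981 + 1344367/(-2416798))) = (-4820062 + (-45/84*120)*1)*(4840445 + (-89617*1/1475981 + 1344367*(-1/2416798))) = (-4820062 + (-45*1/84*120)*1)*(4840445 + (-89617/1475981 - 1344367/2416798)) = (-4820062 - 15/28*120*1)*(4840445 - 2200846335393/3567147928838) = (-4820062 - 450/7*1)*(17266581155557917517/3567147928838) = (-4820062 - 450/7)*(17266581155557917517/3567147928838) = -33740884/7*17266581155557917517/3567147928838 = -291294855923132825111332514/12485017750933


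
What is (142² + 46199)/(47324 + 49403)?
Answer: 66363/96727 ≈ 0.68609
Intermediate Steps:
(142² + 46199)/(47324 + 49403) = (20164 + 46199)/96727 = 66363*(1/96727) = 66363/96727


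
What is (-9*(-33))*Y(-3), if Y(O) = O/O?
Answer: 297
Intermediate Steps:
Y(O) = 1
(-9*(-33))*Y(-3) = -9*(-33)*1 = 297*1 = 297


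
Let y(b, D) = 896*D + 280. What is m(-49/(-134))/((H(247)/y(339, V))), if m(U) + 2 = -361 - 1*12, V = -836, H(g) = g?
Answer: 280791000/247 ≈ 1.1368e+6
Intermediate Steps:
m(U) = -375 (m(U) = -2 + (-361 - 1*12) = -2 + (-361 - 12) = -2 - 373 = -375)
y(b, D) = 280 + 896*D
m(-49/(-134))/((H(247)/y(339, V))) = -375/(247/(280 + 896*(-836))) = -375/(247/(280 - 749056)) = -375/(247/(-748776)) = -375/(247*(-1/748776)) = -375/(-247/748776) = -375*(-748776/247) = 280791000/247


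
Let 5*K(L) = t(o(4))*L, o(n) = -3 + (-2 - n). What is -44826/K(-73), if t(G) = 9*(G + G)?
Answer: -37355/1971 ≈ -18.952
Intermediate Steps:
o(n) = -5 - n
t(G) = 18*G (t(G) = 9*(2*G) = 18*G)
K(L) = -162*L/5 (K(L) = ((18*(-5 - 1*4))*L)/5 = ((18*(-5 - 4))*L)/5 = ((18*(-9))*L)/5 = (-162*L)/5 = -162*L/5)
-44826/K(-73) = -44826/((-162/5*(-73))) = -44826/11826/5 = -44826*5/11826 = -37355/1971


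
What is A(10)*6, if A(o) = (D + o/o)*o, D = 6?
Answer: 420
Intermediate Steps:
A(o) = 7*o (A(o) = (6 + o/o)*o = (6 + 1)*o = 7*o)
A(10)*6 = (7*10)*6 = 70*6 = 420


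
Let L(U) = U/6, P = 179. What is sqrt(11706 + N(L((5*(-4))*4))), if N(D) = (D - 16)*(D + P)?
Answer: sqrt(61618)/3 ≈ 82.743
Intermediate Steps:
L(U) = U/6 (L(U) = U*(1/6) = U/6)
N(D) = (-16 + D)*(179 + D) (N(D) = (D - 16)*(D + 179) = (-16 + D)*(179 + D))
sqrt(11706 + N(L((5*(-4))*4))) = sqrt(11706 + (-2864 + (((5*(-4))*4)/6)**2 + 163*(((5*(-4))*4)/6))) = sqrt(11706 + (-2864 + ((-20*4)/6)**2 + 163*((-20*4)/6))) = sqrt(11706 + (-2864 + ((1/6)*(-80))**2 + 163*((1/6)*(-80)))) = sqrt(11706 + (-2864 + (-40/3)**2 + 163*(-40/3))) = sqrt(11706 + (-2864 + 1600/9 - 6520/3)) = sqrt(11706 - 43736/9) = sqrt(61618/9) = sqrt(61618)/3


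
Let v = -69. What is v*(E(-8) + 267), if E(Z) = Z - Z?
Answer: -18423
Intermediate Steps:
E(Z) = 0
v*(E(-8) + 267) = -69*(0 + 267) = -69*267 = -18423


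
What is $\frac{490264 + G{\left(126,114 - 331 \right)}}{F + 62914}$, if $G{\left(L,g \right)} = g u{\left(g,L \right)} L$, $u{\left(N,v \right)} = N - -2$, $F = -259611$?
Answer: $- \frac{6368794}{196697} \approx -32.379$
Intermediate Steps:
$u{\left(N,v \right)} = 2 + N$ ($u{\left(N,v \right)} = N + 2 = 2 + N$)
$G{\left(L,g \right)} = L g \left(2 + g\right)$ ($G{\left(L,g \right)} = g \left(2 + g\right) L = L g \left(2 + g\right)$)
$\frac{490264 + G{\left(126,114 - 331 \right)}}{F + 62914} = \frac{490264 + 126 \left(114 - 331\right) \left(2 + \left(114 - 331\right)\right)}{-259611 + 62914} = \frac{490264 + 126 \left(-217\right) \left(2 - 217\right)}{-196697} = \left(490264 + 126 \left(-217\right) \left(-215\right)\right) \left(- \frac{1}{196697}\right) = \left(490264 + 5878530\right) \left(- \frac{1}{196697}\right) = 6368794 \left(- \frac{1}{196697}\right) = - \frac{6368794}{196697}$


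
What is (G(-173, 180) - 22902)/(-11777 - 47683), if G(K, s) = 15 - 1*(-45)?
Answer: 3807/9910 ≈ 0.38416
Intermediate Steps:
G(K, s) = 60 (G(K, s) = 15 + 45 = 60)
(G(-173, 180) - 22902)/(-11777 - 47683) = (60 - 22902)/(-11777 - 47683) = -22842/(-59460) = -22842*(-1/59460) = 3807/9910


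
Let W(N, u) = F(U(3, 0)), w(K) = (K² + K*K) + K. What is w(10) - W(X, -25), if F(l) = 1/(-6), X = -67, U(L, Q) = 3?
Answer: 1261/6 ≈ 210.17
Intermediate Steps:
w(K) = K + 2*K² (w(K) = (K² + K²) + K = 2*K² + K = K + 2*K²)
F(l) = -⅙
W(N, u) = -⅙
w(10) - W(X, -25) = 10*(1 + 2*10) - 1*(-⅙) = 10*(1 + 20) + ⅙ = 10*21 + ⅙ = 210 + ⅙ = 1261/6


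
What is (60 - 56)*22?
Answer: 88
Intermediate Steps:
(60 - 56)*22 = 4*22 = 88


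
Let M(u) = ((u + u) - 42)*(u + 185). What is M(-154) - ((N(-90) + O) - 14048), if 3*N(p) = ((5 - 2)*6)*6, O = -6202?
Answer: 9364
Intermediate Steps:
N(p) = 36 (N(p) = (((5 - 2)*6)*6)/3 = ((3*6)*6)/3 = (18*6)/3 = (⅓)*108 = 36)
M(u) = (-42 + 2*u)*(185 + u) (M(u) = (2*u - 42)*(185 + u) = (-42 + 2*u)*(185 + u))
M(-154) - ((N(-90) + O) - 14048) = (-7770 + 2*(-154)² + 328*(-154)) - ((36 - 6202) - 14048) = (-7770 + 2*23716 - 50512) - (-6166 - 14048) = (-7770 + 47432 - 50512) - 1*(-20214) = -10850 + 20214 = 9364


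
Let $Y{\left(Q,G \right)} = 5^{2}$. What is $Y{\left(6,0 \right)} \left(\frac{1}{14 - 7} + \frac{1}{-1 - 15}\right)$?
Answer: $\frac{225}{112} \approx 2.0089$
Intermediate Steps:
$Y{\left(Q,G \right)} = 25$
$Y{\left(6,0 \right)} \left(\frac{1}{14 - 7} + \frac{1}{-1 - 15}\right) = 25 \left(\frac{1}{14 - 7} + \frac{1}{-1 - 15}\right) = 25 \left(\frac{1}{7} + \frac{1}{-16}\right) = 25 \left(\frac{1}{7} - \frac{1}{16}\right) = 25 \cdot \frac{9}{112} = \frac{225}{112}$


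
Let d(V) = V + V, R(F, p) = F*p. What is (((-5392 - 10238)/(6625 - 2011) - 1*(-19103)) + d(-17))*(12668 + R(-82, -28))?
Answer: 219394027584/769 ≈ 2.8530e+8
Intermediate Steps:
d(V) = 2*V
(((-5392 - 10238)/(6625 - 2011) - 1*(-19103)) + d(-17))*(12668 + R(-82, -28)) = (((-5392 - 10238)/(6625 - 2011) - 1*(-19103)) + 2*(-17))*(12668 - 82*(-28)) = ((-15630/4614 + 19103) - 34)*(12668 + 2296) = ((-15630*1/4614 + 19103) - 34)*14964 = ((-2605/769 + 19103) - 34)*14964 = (14687602/769 - 34)*14964 = (14661456/769)*14964 = 219394027584/769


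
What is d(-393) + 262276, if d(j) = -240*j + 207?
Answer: 356803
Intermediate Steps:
d(j) = 207 - 240*j
d(-393) + 262276 = (207 - 240*(-393)) + 262276 = (207 + 94320) + 262276 = 94527 + 262276 = 356803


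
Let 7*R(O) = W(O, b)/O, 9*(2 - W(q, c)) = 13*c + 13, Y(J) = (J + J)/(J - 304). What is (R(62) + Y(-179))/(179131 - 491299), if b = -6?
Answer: -68497/28044548784 ≈ -2.4424e-6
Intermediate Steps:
Y(J) = 2*J/(-304 + J) (Y(J) = (2*J)/(-304 + J) = 2*J/(-304 + J))
W(q, c) = 5/9 - 13*c/9 (W(q, c) = 2 - (13*c + 13)/9 = 2 - (13 + 13*c)/9 = 2 + (-13/9 - 13*c/9) = 5/9 - 13*c/9)
R(O) = 83/(63*O) (R(O) = ((5/9 - 13/9*(-6))/O)/7 = ((5/9 + 26/3)/O)/7 = (83/(9*O))/7 = 83/(63*O))
(R(62) + Y(-179))/(179131 - 491299) = ((83/63)/62 + 2*(-179)/(-304 - 179))/(179131 - 491299) = ((83/63)*(1/62) + 2*(-179)/(-483))/(-312168) = (83/3906 + 2*(-179)*(-1/483))*(-1/312168) = (83/3906 + 358/483)*(-1/312168) = (68497/89838)*(-1/312168) = -68497/28044548784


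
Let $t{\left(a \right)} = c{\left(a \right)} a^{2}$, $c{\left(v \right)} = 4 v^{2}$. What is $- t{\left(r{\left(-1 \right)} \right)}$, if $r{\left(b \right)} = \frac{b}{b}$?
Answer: $-4$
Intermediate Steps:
$r{\left(b \right)} = 1$
$t{\left(a \right)} = 4 a^{4}$ ($t{\left(a \right)} = 4 a^{2} a^{2} = 4 a^{4}$)
$- t{\left(r{\left(-1 \right)} \right)} = - 4 \cdot 1^{4} = - 4 \cdot 1 = \left(-1\right) 4 = -4$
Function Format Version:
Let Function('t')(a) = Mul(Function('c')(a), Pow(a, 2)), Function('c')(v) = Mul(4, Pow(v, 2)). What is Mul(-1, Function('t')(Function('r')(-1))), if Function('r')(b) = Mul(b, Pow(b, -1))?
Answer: -4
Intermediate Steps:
Function('r')(b) = 1
Function('t')(a) = Mul(4, Pow(a, 4)) (Function('t')(a) = Mul(Mul(4, Pow(a, 2)), Pow(a, 2)) = Mul(4, Pow(a, 4)))
Mul(-1, Function('t')(Function('r')(-1))) = Mul(-1, Mul(4, Pow(1, 4))) = Mul(-1, Mul(4, 1)) = Mul(-1, 4) = -4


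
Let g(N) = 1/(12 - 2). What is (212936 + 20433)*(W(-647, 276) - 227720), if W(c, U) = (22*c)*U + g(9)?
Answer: -9699524848391/10 ≈ -9.6995e+11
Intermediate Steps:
g(N) = 1/10
W(c, U) = 1/10 + 22*U*c (W(c, U) = (22*c)*U + 1/10 = 22*U*c + 1/10 = 1/10 + 22*U*c)
(212936 + 20433)*(W(-647, 276) - 227720) = (212936 + 20433)*((1/10 + 22*276*(-647)) - 227720) = 233369*((1/10 - 3928584) - 227720) = 233369*(-39285839/10 - 227720) = 233369*(-41563039/10) = -9699524848391/10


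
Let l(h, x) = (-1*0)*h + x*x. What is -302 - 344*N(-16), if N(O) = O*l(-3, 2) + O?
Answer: 27218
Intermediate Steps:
l(h, x) = x² (l(h, x) = 0*h + x² = 0 + x² = x²)
N(O) = 5*O (N(O) = O*2² + O = O*4 + O = 4*O + O = 5*O)
-302 - 344*N(-16) = -302 - 1720*(-16) = -302 - 344*(-80) = -302 + 27520 = 27218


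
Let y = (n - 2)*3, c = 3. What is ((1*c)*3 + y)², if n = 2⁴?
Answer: 2601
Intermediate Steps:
n = 16
y = 42 (y = (16 - 2)*3 = 14*3 = 42)
((1*c)*3 + y)² = ((1*3)*3 + 42)² = (3*3 + 42)² = (9 + 42)² = 51² = 2601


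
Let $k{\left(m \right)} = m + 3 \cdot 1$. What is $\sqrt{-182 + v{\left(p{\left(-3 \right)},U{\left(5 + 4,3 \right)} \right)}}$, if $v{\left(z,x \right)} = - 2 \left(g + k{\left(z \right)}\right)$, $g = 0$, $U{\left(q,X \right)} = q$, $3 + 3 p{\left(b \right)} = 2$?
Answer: $\frac{i \sqrt{1686}}{3} \approx 13.687 i$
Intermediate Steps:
$p{\left(b \right)} = - \frac{1}{3}$ ($p{\left(b \right)} = -1 + \frac{1}{3} \cdot 2 = -1 + \frac{2}{3} = - \frac{1}{3}$)
$k{\left(m \right)} = 3 + m$ ($k{\left(m \right)} = m + 3 = 3 + m$)
$v{\left(z,x \right)} = -6 - 2 z$ ($v{\left(z,x \right)} = - 2 \left(0 + \left(3 + z\right)\right) = - 2 \left(3 + z\right) = -6 - 2 z$)
$\sqrt{-182 + v{\left(p{\left(-3 \right)},U{\left(5 + 4,3 \right)} \right)}} = \sqrt{-182 - \frac{16}{3}} = \sqrt{- \frac{562}{3}} = \frac{i \sqrt{1686}}{3}$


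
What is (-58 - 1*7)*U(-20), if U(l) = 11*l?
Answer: 14300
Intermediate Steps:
(-58 - 1*7)*U(-20) = (-58 - 1*7)*(11*(-20)) = (-58 - 7)*(-220) = -65*(-220) = 14300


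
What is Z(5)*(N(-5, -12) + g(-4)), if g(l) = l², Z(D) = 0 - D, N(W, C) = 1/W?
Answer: -79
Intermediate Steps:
Z(D) = -D
Z(5)*(N(-5, -12) + g(-4)) = (-1*5)*(1/(-5) + (-4)²) = -5*(-⅕ + 16) = -5*79/5 = -79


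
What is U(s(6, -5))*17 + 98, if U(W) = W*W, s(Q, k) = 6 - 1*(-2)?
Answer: 1186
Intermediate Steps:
s(Q, k) = 8 (s(Q, k) = 6 + 2 = 8)
U(W) = W²
U(s(6, -5))*17 + 98 = 8²*17 + 98 = 64*17 + 98 = 1088 + 98 = 1186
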